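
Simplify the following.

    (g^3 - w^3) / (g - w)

g^2 + g*w + w^2

Apply the difference-of-cubes factorisation and cancel (g - w).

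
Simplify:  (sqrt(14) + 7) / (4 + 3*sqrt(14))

(14 + 17*sqrt(14))/110

Multiply numerator and denominator by -3*sqrt(14) + 4.
Denominator becomes -110; numerator becomes -17*sqrt(14) - 14.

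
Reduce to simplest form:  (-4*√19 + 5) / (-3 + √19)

Multiply numerator and denominator by -√19 - 3.
Denominator becomes -10; numerator becomes 7*√19 + 61.

(-61 - 7*√19)/10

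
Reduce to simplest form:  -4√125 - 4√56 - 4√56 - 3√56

-22*√14 - 20*√5

4√125 = 20*√5; 4√56 = 8*√14; 4√56 = 8*√14; 3√56 = 6*√14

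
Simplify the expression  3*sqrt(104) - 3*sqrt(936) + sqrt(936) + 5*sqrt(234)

3*sqrt(104) = 6*sqrt(26); 3*sqrt(936) = 18*sqrt(26); sqrt(936) = 6*sqrt(26); 5*sqrt(234) = 15*sqrt(26)
Combine: (6 - 18 + 6 + 15)·sqrt(26) = 9*sqrt(26)

9*sqrt(26)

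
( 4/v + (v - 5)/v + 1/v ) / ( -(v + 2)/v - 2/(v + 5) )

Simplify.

Numerator: 4/v + (v - 5)/v + 1/v = 1
Denominator: -(v + 2)/v - 2/(v + 5) = (-v^2 - 9*v - 10)/(v^2 + 5*v)
Divide: (1) · ((v^2 + 5*v)/(-v^2 - 9*v - 10)) = (-v^2 - 5*v)/(v^2 + 9*v + 10)

(-v^2 - 5*v)/(v^2 + 9*v + 10)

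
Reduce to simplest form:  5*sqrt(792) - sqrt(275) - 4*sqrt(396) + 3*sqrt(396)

5*sqrt(792) = 30*sqrt(22); sqrt(275) = 5*sqrt(11); 4*sqrt(396) = 24*sqrt(11); 3*sqrt(396) = 18*sqrt(11)

-11*sqrt(11) + 30*sqrt(22)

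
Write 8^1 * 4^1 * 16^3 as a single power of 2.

2^17

8^1 = 2^3; 4^1 = 2^2; 16^3 = 2^12
Combine exponents: 2^17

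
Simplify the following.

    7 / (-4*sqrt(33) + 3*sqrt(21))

Multiply numerator and denominator by 3*sqrt(21) + 4*sqrt(33).
Denominator becomes -339; numerator becomes 21*sqrt(21) + 28*sqrt(33).

(-28*sqrt(33) - 21*sqrt(21))/339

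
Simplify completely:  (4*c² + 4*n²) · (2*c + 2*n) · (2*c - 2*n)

Telescope via difference of squares: ((2*c)+(2*n))((2*c)-(2*n)) = 4*c² - 4*n², then repeat with the next factor.

16*c⁴ - 16*n⁴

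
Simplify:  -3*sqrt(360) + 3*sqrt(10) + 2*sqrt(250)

-5*sqrt(10)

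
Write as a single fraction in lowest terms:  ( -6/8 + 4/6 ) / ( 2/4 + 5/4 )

-1/21

Numerator: -6/8 + 4/6 = -1/12
Denominator: 2/4 + 5/4 = 7/4
Divide: (-1/12) · (4/7) = -1/21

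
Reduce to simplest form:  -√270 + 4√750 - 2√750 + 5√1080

37*√30

√270 = 3*√30; 4√750 = 20*√30; 2√750 = 10*√30; 5√1080 = 30*√30
Combine: (-3 + 20 - 10 + 30)·√30 = 37*√30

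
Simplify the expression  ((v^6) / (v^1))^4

Inside the bracket: v^5
Raise to the power 4: v^20

v^20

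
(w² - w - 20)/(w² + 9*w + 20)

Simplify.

(w - 5)/(w + 5)

Factor: w² - w - 20 = (w + 4)·(w - 5);  w² + 9*w + 20 = (w + 4)·(w + 5)
Cancel the common factor (w + 4).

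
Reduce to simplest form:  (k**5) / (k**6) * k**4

Quotient: (k**-1)
Multiply by k**4: add exponents.

k**3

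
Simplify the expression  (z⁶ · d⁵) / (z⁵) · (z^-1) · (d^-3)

Quotient: z¹ · d⁵
Multiply by (z^-1) · (d^-3): add exponents.

d²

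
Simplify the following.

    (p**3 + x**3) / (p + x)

Apply the sum-of-cubes factorisation and cancel (p + x).

p**2 - p*x + x**2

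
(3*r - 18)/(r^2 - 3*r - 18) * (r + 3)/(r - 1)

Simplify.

Factor: 3*r - 18 = 3*(r - 6);  r^2 - 3*r - 18 = (r + 3)*(r - 6)
Cancel the common factors (r + 3), (r - 6).

3/(r - 1)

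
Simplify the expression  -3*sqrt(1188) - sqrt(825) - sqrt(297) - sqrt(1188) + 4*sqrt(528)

3*sqrt(1188) = 18*sqrt(33); sqrt(825) = 5*sqrt(33); sqrt(297) = 3*sqrt(33); sqrt(1188) = 6*sqrt(33); 4*sqrt(528) = 16*sqrt(33)
Combine: (-18 - 5 - 3 - 6 + 16)·sqrt(33) = -16*sqrt(33)

-16*sqrt(33)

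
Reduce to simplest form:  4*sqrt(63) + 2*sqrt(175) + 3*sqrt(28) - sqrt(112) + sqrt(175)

4*sqrt(63) = 12*sqrt(7); 2*sqrt(175) = 10*sqrt(7); 3*sqrt(28) = 6*sqrt(7); sqrt(112) = 4*sqrt(7); sqrt(175) = 5*sqrt(7)
Combine: (12 + 10 + 6 - 4 + 5)·sqrt(7) = 29*sqrt(7)

29*sqrt(7)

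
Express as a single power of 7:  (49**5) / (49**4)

49**5 = 7**10; 49**4 = 7**8
Combine exponents: 7**2

7**2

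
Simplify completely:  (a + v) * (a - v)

a^2 - v^2

Pair the conjugate factors: (a+v)(a-v) = a^2 - v^2.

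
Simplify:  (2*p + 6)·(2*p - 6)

(2*p)^2 - (6)^2 = 4*p² - 36.

4*p² - 36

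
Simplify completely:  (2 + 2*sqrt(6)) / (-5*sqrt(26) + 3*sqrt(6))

Multiply numerator and denominator by 3*sqrt(6) + 5*sqrt(26).
Denominator becomes -596; numerator becomes 6*sqrt(6) + 36 + 10*sqrt(26) + 20*sqrt(39).

(-10*sqrt(39) - 5*sqrt(26) - 18 - 3*sqrt(6))/298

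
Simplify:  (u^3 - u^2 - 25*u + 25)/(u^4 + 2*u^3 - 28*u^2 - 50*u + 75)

1/(u + 3)

Factor: u^3 - u^2 - 25*u + 25 = (u + 5)*(u - 1)*(u - 5);  u^4 + 2*u^3 - 28*u^2 - 50*u + 75 = (u + 3)*(u + 5)*(u - 5)*(u - 1)
Cancel the common factors (u + 5), (u - 1), (u - 5).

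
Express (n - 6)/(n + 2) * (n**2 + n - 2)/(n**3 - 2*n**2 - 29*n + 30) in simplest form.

1/(n + 5)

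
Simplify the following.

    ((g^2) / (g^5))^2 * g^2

g^(-4)

Inside the bracket: (g^-3)
Raise to the power 2: (g^-6)
Multiply by g^2: add exponents.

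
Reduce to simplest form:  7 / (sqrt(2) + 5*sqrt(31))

Multiply numerator and denominator by -sqrt(2) + 5*sqrt(31).
Denominator becomes 773; numerator becomes -7*sqrt(2) + 35*sqrt(31).

(-7*sqrt(2) + 35*sqrt(31))/773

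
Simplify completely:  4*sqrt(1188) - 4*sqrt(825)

4*sqrt(33)

4*sqrt(1188) = 24*sqrt(33); 4*sqrt(825) = 20*sqrt(33)
Combine: (24 - 20)·sqrt(33) = 4*sqrt(33)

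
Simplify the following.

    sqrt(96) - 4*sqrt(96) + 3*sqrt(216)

6*sqrt(6)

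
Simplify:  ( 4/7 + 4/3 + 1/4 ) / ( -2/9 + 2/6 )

Numerator: 4/7 + 4/3 + 1/4 = 181/84
Denominator: -2/9 + 2/6 = 1/9
Divide: (181/84) · (9) = 543/28

543/28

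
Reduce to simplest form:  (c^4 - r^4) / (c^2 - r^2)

c^2 + r^2

Difference of fourth powers: factor out (c^2 - r^2).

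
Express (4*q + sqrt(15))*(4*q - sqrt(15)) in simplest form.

Difference of squares with P = 4*q, Q = sqrt(15).

16*q^2 - 15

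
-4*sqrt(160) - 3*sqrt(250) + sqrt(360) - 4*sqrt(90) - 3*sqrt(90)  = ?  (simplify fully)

4*sqrt(160) = 16*sqrt(10); 3*sqrt(250) = 15*sqrt(10); sqrt(360) = 6*sqrt(10); 4*sqrt(90) = 12*sqrt(10); 3*sqrt(90) = 9*sqrt(10)
Combine: (-16 - 15 + 6 - 12 - 9)·sqrt(10) = -46*sqrt(10)

-46*sqrt(10)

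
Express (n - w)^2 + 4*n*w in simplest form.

Expanding gives n^2 + 2*n*w + w^2, a perfect square.

(n + w)^2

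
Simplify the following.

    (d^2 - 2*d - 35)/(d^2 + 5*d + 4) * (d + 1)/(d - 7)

Factor: d^2 - 2*d - 35 = (d - 7)*(d + 5);  d^2 + 5*d + 4 = (d + 4)*(d + 1)
Cancel the common factors (d + 1), (d - 7).

(d + 5)/(d + 4)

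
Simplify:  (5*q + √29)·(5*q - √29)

(5*q)^2 - (√29)^2 = 25*q² - 29.

25*q² - 29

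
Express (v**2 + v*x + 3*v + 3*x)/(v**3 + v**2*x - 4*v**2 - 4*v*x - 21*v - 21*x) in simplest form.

1/(v - 7)

Factor: v**2 + v*x + 3*v + 3*x = (v + x)*(v + 3);  v**3 + v**2*x - 4*v**2 - 4*v*x - 21*v - 21*x = (v + 3)*(v - 7)*(v + x)
Cancel the common factors (v + x), (v + 3).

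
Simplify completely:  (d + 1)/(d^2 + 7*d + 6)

Factor: d^2 + 7*d + 6 = (d + 1)*(d + 6)
Cancel the common factor (d + 1).

1/(d + 6)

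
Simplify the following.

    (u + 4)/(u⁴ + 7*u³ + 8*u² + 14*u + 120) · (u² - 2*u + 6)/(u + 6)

1/(u² + 11*u + 30)

Factor: u⁴ + 7*u³ + 8*u² + 14*u + 120 = (u + 4)·(u² - 2*u + 6)·(u + 5)
Cancel the common factors (u² - 2*u + 6), (u + 4).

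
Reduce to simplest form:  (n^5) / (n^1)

n^4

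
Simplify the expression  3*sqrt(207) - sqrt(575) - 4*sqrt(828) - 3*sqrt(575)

-35*sqrt(23)

3*sqrt(207) = 9*sqrt(23); sqrt(575) = 5*sqrt(23); 4*sqrt(828) = 24*sqrt(23); 3*sqrt(575) = 15*sqrt(23)
Combine: (9 - 5 - 24 - 15)·sqrt(23) = -35*sqrt(23)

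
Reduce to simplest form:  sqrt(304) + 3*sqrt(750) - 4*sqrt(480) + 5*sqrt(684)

sqrt(304) = 4*sqrt(19); 3*sqrt(750) = 15*sqrt(30); 4*sqrt(480) = 16*sqrt(30); 5*sqrt(684) = 30*sqrt(19)

-sqrt(30) + 34*sqrt(19)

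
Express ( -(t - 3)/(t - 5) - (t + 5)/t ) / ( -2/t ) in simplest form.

Numerator: -(t - 3)/(t - 5) - (t + 5)/t = (-2*t² + 3*t + 25)/(t² - 5*t)
Denominator: -2/t = -2/t
Divide: ((-2*t² + 3*t + 25)/(t² - 5*t)) · (-t/2) = (2*t² - 3*t - 25)/(2*t - 10)

(2*t² - 3*t - 25)/(2*t - 10)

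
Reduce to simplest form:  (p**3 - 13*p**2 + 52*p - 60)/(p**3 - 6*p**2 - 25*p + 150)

(p - 2)/(p + 5)

Factor: p**3 - 13*p**2 + 52*p - 60 = (p - 2)*(p - 5)*(p - 6);  p**3 - 6*p**2 - 25*p + 150 = (p + 5)*(p - 6)*(p - 5)
Cancel the common factors (p - 5), (p - 6).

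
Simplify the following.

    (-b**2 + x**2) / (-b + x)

-b**2 + x**2 factors as (-b + x)*(b + x).

b + x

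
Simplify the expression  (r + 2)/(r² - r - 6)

1/(r - 3)

Factor: r² - r - 6 = (r - 3)·(r + 2)
Cancel the common factor (r + 2).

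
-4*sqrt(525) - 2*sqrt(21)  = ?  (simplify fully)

-22*sqrt(21)

4*sqrt(525) = 20*sqrt(21); 2*sqrt(21) = 2*sqrt(21)
Combine: (-20 - 2)·sqrt(21) = -22*sqrt(21)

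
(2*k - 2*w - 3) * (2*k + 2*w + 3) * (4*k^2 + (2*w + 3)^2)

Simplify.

((2*k)+(2*w + 3))((2*k)-(2*w + 3)) = 4*k^2 - 4*w^2 - 12*w - 9; continue pairing.

16*k^4 - 16*w^4 - 96*w^3 - 216*w^2 - 216*w - 81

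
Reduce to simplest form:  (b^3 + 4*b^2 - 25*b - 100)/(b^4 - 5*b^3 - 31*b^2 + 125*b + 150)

Factor: b^3 + 4*b^2 - 25*b - 100 = (b + 5)*(b + 4)*(b - 5);  b^4 - 5*b^3 - 31*b^2 + 125*b + 150 = (b + 5)*(b + 1)*(b - 6)*(b - 5)
Cancel the common factors (b - 5), (b + 5).

(b + 4)/(b^2 - 5*b - 6)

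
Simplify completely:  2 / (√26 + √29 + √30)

(-8*√5655 + 50*√30 + 54*√29 + 66*√26)/2391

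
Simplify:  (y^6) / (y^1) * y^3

Quotient: y^5
Multiply by y^3: add exponents.

y^8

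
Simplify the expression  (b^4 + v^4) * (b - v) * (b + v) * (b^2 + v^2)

b^8 - v^8

Telescope via difference of squares: (b+v)(b-v) = b^2 - v^2, then repeat with the next factor.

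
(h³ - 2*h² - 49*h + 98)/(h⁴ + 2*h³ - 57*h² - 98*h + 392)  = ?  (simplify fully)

Factor: h³ - 2*h² - 49*h + 98 = (h - 2)·(h + 7)·(h - 7);  h⁴ + 2*h³ - 57*h² - 98*h + 392 = (h + 4)·(h - 2)·(h + 7)·(h - 7)
Cancel the common factors (h - 7), (h + 7), (h - 2).

1/(h + 4)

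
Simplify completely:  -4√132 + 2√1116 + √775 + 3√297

√33 + 17*√31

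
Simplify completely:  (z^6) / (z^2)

z^4

Quotient: z^4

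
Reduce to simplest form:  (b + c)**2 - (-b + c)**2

4*b*c

Write as f(c,b) - f(c,-b) and expand.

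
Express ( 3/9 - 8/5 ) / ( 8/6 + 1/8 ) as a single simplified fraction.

Numerator: 3/9 - 8/5 = -19/15
Denominator: 8/6 + 1/8 = 35/24
Divide: (-19/15) · (24/35) = -152/175

-152/175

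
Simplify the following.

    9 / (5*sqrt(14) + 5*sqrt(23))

(-sqrt(14) + sqrt(23))/5

Multiply numerator and denominator by -5*sqrt(23) + 5*sqrt(14).
Denominator becomes -225; numerator becomes -45*sqrt(23) + 45*sqrt(14).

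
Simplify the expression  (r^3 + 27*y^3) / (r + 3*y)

Apply the sum-of-cubes factorisation and cancel (r + 3*y).

r^2 - 3*r*y + 9*y^2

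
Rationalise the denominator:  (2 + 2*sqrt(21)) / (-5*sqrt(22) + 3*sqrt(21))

Multiply numerator and denominator by 3*sqrt(21) + 5*sqrt(22).
Denominator becomes -361; numerator becomes 6*sqrt(21) + 10*sqrt(22) + 126 + 10*sqrt(462).

(-10*sqrt(462) - 126 - 10*sqrt(22) - 6*sqrt(21))/361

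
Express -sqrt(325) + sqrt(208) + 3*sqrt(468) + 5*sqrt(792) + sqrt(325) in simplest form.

sqrt(325) = 5*sqrt(13); sqrt(208) = 4*sqrt(13); 3*sqrt(468) = 18*sqrt(13); 5*sqrt(792) = 30*sqrt(22); sqrt(325) = 5*sqrt(13)

22*sqrt(13) + 30*sqrt(22)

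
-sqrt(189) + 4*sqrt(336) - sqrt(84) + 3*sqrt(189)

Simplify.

20*sqrt(21)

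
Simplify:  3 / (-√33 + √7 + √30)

(-6*√33 + 15*√30 + 84*√7 + 9*√770)/412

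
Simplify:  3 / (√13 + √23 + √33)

(-6*√9867 + 9*√33 + 69*√23 + 129*√13)/1187

Group as (√13 + √33) + √23; multiply by (√13 + √33) - √23, then rationalise the remaining surd.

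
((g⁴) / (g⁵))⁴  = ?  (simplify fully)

Inside the bracket: (g^-1)
Raise to the power 4: (g^-4)

g^(-4)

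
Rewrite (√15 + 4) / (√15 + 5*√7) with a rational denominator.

Multiply numerator and denominator by -5*√7 + √15.
Denominator becomes -160; numerator becomes -20*√7 - 5*√105 + 15 + 4*√15.

(-4*√15 - 15 + 5*√105 + 20*√7)/160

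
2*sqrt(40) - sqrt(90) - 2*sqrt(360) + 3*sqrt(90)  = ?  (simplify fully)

-2*sqrt(10)

2*sqrt(40) = 4*sqrt(10); sqrt(90) = 3*sqrt(10); 2*sqrt(360) = 12*sqrt(10); 3*sqrt(90) = 9*sqrt(10)
Combine: (4 - 3 - 12 + 9)·sqrt(10) = -2*sqrt(10)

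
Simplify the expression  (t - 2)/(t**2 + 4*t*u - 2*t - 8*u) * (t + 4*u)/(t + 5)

Factor: t**2 + 4*t*u - 2*t - 8*u = (t - 2)*(t + 4*u)
Cancel the common factors (t + 4*u), (t - 2).

1/(t + 5)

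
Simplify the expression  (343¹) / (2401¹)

343¹ = 7^3; 2401¹ = 7^4
Combine exponents: 7^(-1)

7^(-1)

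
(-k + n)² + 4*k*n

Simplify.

Expand the square and combine the 4*k*n term.

(k + n)²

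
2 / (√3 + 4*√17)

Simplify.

(-2*√3 + 8*√17)/269

Multiply numerator and denominator by -√3 + 4*√17.
Denominator becomes 269; numerator becomes -2*√3 + 8*√17.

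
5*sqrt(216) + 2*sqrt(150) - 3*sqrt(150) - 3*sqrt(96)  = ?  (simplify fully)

13*sqrt(6)

5*sqrt(216) = 30*sqrt(6); 2*sqrt(150) = 10*sqrt(6); 3*sqrt(150) = 15*sqrt(6); 3*sqrt(96) = 12*sqrt(6)
Combine: (30 + 10 - 15 - 12)·sqrt(6) = 13*sqrt(6)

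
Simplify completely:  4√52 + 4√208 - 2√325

4√52 = 8*√13; 4√208 = 16*√13; 2√325 = 10*√13
Combine: (8 + 16 - 10)·√13 = 14*√13

14*√13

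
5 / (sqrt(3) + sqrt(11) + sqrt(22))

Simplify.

(-55*sqrt(6) - 20*sqrt(22) + 35*sqrt(11) + 75*sqrt(3))/34

Group as (sqrt(11) + sqrt(22)) + sqrt(3); multiply by (sqrt(11) + sqrt(22)) - sqrt(3), then rationalise the remaining surd.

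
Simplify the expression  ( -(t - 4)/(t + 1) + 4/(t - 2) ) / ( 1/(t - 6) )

(-t³ + 16*t² - 64*t + 24)/(t² - t - 2)

Numerator: -(t - 4)/(t + 1) + 4/(t - 2) = (-t² + 10*t - 4)/(t² - t - 2)
Denominator: 1/(t - 6) = 1/(t - 6)
Divide: ((-t² + 10*t - 4)/(t² - t - 2)) · (t - 6) = (-t³ + 16*t² - 64*t + 24)/(t² - t - 2)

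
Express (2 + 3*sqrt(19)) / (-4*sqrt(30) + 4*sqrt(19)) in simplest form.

Multiply numerator and denominator by 4*sqrt(19) + 4*sqrt(30).
Denominator becomes -176; numerator becomes 8*sqrt(19) + 8*sqrt(30) + 228 + 12*sqrt(570).

(-3*sqrt(570) - 57 - 2*sqrt(30) - 2*sqrt(19))/44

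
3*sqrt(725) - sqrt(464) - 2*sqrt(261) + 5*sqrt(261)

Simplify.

20*sqrt(29)

3*sqrt(725) = 15*sqrt(29); sqrt(464) = 4*sqrt(29); 2*sqrt(261) = 6*sqrt(29); 5*sqrt(261) = 15*sqrt(29)
Combine: (15 - 4 - 6 + 15)·sqrt(29) = 20*sqrt(29)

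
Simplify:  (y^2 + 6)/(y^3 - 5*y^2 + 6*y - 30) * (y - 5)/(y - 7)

1/(y - 7)

Factor: y^3 - 5*y^2 + 6*y - 30 = (y^2 + 6)*(y - 5)
Cancel the common factors (y^2 + 6), (y - 5).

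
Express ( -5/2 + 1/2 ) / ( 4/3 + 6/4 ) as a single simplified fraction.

-12/17

Numerator: -5/2 + 1/2 = -2
Denominator: 4/3 + 6/4 = 17/6
Divide: (-2) · (6/17) = -12/17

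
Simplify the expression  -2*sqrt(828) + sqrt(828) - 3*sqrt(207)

-15*sqrt(23)

2*sqrt(828) = 12*sqrt(23); sqrt(828) = 6*sqrt(23); 3*sqrt(207) = 9*sqrt(23)
Combine: (-12 + 6 - 9)·sqrt(23) = -15*sqrt(23)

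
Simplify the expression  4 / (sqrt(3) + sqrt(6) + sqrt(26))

(-92*sqrt(6) - 116*sqrt(3) + 48*sqrt(13) + 68*sqrt(26))/217

Group as (sqrt(3) + sqrt(6)) + sqrt(26); multiply by (sqrt(3) + sqrt(6)) - sqrt(26), then rationalise the remaining surd.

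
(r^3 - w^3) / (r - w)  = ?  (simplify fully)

r^2 + r*w + w^2

r^3 - w^3 = (r - w)(r^2 + r*w + w^2).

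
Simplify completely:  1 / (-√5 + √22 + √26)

(-43*√5 + √26 + 9*√22 + 4*√715)/439

Group as (√22 + √26) - √5; multiply by (√22 + √26) + √5, then rationalise the remaining surd.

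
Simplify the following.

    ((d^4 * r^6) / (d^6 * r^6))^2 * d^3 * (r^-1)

Inside the bracket: (d^-2)
Raise to the power 2: (d^-4)
Multiply by d^3 * (r^-1): add exponents.

1/(d*r)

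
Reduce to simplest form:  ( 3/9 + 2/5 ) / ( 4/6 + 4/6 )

Numerator: 3/9 + 2/5 = 11/15
Denominator: 4/6 + 4/6 = 4/3
Divide: (11/15) · (3/4) = 11/20

11/20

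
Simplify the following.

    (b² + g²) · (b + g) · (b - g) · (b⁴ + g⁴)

Telescope via difference of squares: (b+g)(b-g) = b² - g², then repeat with the next factor.

b⁸ - g⁸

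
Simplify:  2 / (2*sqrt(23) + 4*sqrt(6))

Multiply numerator and denominator by -4*sqrt(6) + 2*sqrt(23).
Denominator becomes -4; numerator becomes -8*sqrt(6) + 4*sqrt(23).

-sqrt(23) + 2*sqrt(6)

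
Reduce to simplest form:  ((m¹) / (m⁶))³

m^(-15)

Inside the bracket: (m^-5)
Raise to the power 3: (m^-15)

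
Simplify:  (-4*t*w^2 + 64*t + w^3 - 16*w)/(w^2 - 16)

-4*t + w

Factor: -4*t*w^2 + 64*t + w^3 - 16*w = (w - 4)*(w + 4)*(-4*t + w);  w^2 - 16 = (w + 4)*(w - 4)
Cancel the common factors (w + 4), (w - 4).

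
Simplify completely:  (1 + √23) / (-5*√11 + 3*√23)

Multiply numerator and denominator by 3*√23 + 5*√11.
Denominator becomes -68; numerator becomes 3*√23 + 5*√11 + 69 + 5*√253.

(-5*√253 - 69 - 5*√11 - 3*√23)/68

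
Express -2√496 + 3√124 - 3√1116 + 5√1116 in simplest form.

2√496 = 8*√31; 3√124 = 6*√31; 3√1116 = 18*√31; 5√1116 = 30*√31
Combine: (-8 + 6 - 18 + 30)·√31 = 10*√31

10*√31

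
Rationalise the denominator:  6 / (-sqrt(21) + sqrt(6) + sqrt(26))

Group as (sqrt(6) + sqrt(26)) - sqrt(21); multiply by (sqrt(6) + sqrt(26)) + sqrt(21), then rationalise the remaining surd.

(-66*sqrt(21) + 6*sqrt(26) + 246*sqrt(6) + 72*sqrt(91))/503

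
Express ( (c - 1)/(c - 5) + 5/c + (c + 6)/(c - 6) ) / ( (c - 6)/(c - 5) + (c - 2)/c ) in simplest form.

Numerator: (c - 1)/(c - 5) + 5/c + (c + 6)/(c - 6) = (2*c^3 - c^2 - 79*c + 150)/(c^3 - 11*c^2 + 30*c)
Denominator: (c - 6)/(c - 5) + (c - 2)/c = (2*c^2 - 13*c + 10)/(c^2 - 5*c)
Divide: ((2*c^3 - c^2 - 79*c + 150)/(c^3 - 11*c^2 + 30*c)) · ((c^2 - 5*c)/(2*c^2 - 13*c + 10)) = (2*c^3 - c^2 - 79*c + 150)/(2*c^3 - 25*c^2 + 88*c - 60)

(2*c^3 - c^2 - 79*c + 150)/(2*c^3 - 25*c^2 + 88*c - 60)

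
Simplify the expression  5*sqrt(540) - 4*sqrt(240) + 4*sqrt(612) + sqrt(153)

5*sqrt(540) = 30*sqrt(15); 4*sqrt(240) = 16*sqrt(15); 4*sqrt(612) = 24*sqrt(17); sqrt(153) = 3*sqrt(17)

14*sqrt(15) + 27*sqrt(17)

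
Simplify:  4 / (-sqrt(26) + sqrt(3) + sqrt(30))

(-28*sqrt(26) - 4*sqrt(30) + 212*sqrt(3) + 48*sqrt(65))/311

Group as (sqrt(3) + sqrt(30)) - sqrt(26); multiply by (sqrt(3) + sqrt(30)) + sqrt(26), then rationalise the remaining surd.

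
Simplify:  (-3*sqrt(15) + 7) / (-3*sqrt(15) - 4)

(-33*sqrt(15) + 163)/119

Multiply numerator and denominator by -4 + 3*sqrt(15).
Denominator becomes -119; numerator becomes -163 + 33*sqrt(15).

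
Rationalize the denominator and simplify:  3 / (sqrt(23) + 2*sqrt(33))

(-3*sqrt(23) + 6*sqrt(33))/109

Multiply numerator and denominator by -sqrt(23) + 2*sqrt(33).
Denominator becomes 109; numerator becomes -3*sqrt(23) + 6*sqrt(33).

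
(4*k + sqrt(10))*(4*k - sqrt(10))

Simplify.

(4*k)**2 - (sqrt(10))**2 = 16*k**2 - 10.

16*k**2 - 10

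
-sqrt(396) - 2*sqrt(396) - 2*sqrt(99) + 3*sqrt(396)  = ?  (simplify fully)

-6*sqrt(11)

sqrt(396) = 6*sqrt(11); 2*sqrt(396) = 12*sqrt(11); 2*sqrt(99) = 6*sqrt(11); 3*sqrt(396) = 18*sqrt(11)
Combine: (-6 - 12 - 6 + 18)·sqrt(11) = -6*sqrt(11)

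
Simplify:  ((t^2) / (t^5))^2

Inside the bracket: (t^-3)
Raise to the power 2: (t^-6)

t^(-6)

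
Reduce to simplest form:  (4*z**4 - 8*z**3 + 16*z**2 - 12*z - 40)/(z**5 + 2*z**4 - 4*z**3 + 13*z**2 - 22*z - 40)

Factor: 4*z**4 - 8*z**3 + 16*z**2 - 12*z - 40 = 4*(z - 2)*(z**2 - z + 5)*(z + 1);  z**5 + 2*z**4 - 4*z**3 + 13*z**2 - 22*z - 40 = (z - 2)*(z + 4)*(z**2 - z + 5)*(z + 1)
Cancel the common factors (z**2 - z + 5), (z + 1), (z - 2).

4/(z + 4)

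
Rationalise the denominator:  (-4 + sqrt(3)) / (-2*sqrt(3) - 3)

Multiply numerator and denominator by -3 + 2*sqrt(3).
Denominator becomes -3; numerator becomes -11*sqrt(3) + 18.

(-18 + 11*sqrt(3))/3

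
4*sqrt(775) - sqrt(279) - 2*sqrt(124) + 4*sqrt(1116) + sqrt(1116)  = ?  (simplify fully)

43*sqrt(31)

4*sqrt(775) = 20*sqrt(31); sqrt(279) = 3*sqrt(31); 2*sqrt(124) = 4*sqrt(31); 4*sqrt(1116) = 24*sqrt(31); sqrt(1116) = 6*sqrt(31)
Combine: (20 - 3 - 4 + 24 + 6)·sqrt(31) = 43*sqrt(31)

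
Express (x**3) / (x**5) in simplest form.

x**(-2)

Quotient: (x**-2)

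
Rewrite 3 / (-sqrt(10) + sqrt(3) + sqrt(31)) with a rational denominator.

(-19*sqrt(3) - sqrt(930) + 12*sqrt(10) + 9*sqrt(31))/34

Group as (sqrt(3) + sqrt(31)) - sqrt(10); multiply by (sqrt(3) + sqrt(31)) + sqrt(10), then rationalise the remaining surd.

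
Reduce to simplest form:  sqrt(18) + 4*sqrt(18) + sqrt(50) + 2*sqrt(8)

sqrt(18) = 3*sqrt(2); 4*sqrt(18) = 12*sqrt(2); sqrt(50) = 5*sqrt(2); 2*sqrt(8) = 4*sqrt(2)
Combine: (3 + 12 + 5 + 4)·sqrt(2) = 24*sqrt(2)

24*sqrt(2)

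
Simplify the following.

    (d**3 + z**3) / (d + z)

d**2 - d*z + z**2

Factor as (a+b)(a**2-ab+b**2) with a=d, b=z.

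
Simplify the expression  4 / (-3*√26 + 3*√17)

(-4*√26 - 4*√17)/27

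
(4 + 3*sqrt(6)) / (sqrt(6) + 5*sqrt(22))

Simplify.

Multiply numerator and denominator by -5*sqrt(22) + sqrt(6).
Denominator becomes -544; numerator becomes -30*sqrt(33) - 20*sqrt(22) + 4*sqrt(6) + 18.

(-9 - 2*sqrt(6) + 10*sqrt(22) + 15*sqrt(33))/272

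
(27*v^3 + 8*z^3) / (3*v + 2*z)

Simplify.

9*v^2 - 6*v*z + 4*z^2

(3*v)^3 + (2*z)^3 = (3*v + 2*z)(9*v^2 - 6*v*z + 4*z^2).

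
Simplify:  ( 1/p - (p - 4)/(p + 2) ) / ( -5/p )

Numerator: 1/p - (p - 4)/(p + 2) = (-p**2 + 5*p + 2)/(p**2 + 2*p)
Denominator: -5/p = -5/p
Divide: ((-p**2 + 5*p + 2)/(p**2 + 2*p)) · (-p/5) = (p**2 - 5*p - 2)/(5*p + 10)

(p**2 - 5*p - 2)/(5*p + 10)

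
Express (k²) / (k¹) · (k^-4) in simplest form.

k^(-3)

Quotient: k¹
Multiply by (k^-4): add exponents.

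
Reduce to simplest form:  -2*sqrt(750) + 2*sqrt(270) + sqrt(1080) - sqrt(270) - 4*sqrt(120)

-9*sqrt(30)

2*sqrt(750) = 10*sqrt(30); 2*sqrt(270) = 6*sqrt(30); sqrt(1080) = 6*sqrt(30); sqrt(270) = 3*sqrt(30); 4*sqrt(120) = 8*sqrt(30)
Combine: (-10 + 6 + 6 - 3 - 8)·sqrt(30) = -9*sqrt(30)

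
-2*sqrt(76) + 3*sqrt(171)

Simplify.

5*sqrt(19)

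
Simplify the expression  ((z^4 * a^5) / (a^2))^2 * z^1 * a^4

a^10*z^9

Inside the bracket: z^4 * a^3
Raise to the power 2: z^8 * a^6
Multiply by z^1 * a^4: add exponents.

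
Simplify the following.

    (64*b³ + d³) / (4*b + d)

(4*b)^3 + d^3 = (4*b + d)(16*b² - 4*b*d + d²).

16*b² - 4*b*d + d²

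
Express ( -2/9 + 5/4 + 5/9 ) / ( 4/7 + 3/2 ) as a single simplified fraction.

Numerator: -2/9 + 5/4 + 5/9 = 19/12
Denominator: 4/7 + 3/2 = 29/14
Divide: (19/12) · (14/29) = 133/174

133/174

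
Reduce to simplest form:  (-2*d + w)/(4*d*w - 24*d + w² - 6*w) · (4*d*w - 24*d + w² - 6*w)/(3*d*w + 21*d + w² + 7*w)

(-2*d + w)/(3*d*w + 21*d + w² + 7*w)

Factor: 4*d*w - 24*d + w² - 6*w = (4*d + w)·(w - 6);  4*d*w - 24*d + w² - 6*w = (w - 6)·(4*d + w);  3*d*w + 21*d + w² + 7*w = (w + 7)·(3*d + w)
Cancel the common factors (w - 6), (4*d + w).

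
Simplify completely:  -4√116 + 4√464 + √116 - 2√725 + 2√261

6*√29

4√116 = 8*√29; 4√464 = 16*√29; √116 = 2*√29; 2√725 = 10*√29; 2√261 = 6*√29
Combine: (-8 + 16 + 2 - 10 + 6)·√29 = 6*√29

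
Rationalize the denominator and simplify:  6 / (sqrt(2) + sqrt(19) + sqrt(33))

(-3*sqrt(1254) - 18*sqrt(33) + 24*sqrt(19) + 75*sqrt(2))/2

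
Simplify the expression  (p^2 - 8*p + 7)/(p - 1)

Factor: p^2 - 8*p + 7 = (p - 1)*(p - 7)
Cancel the common factor (p - 1).

p - 7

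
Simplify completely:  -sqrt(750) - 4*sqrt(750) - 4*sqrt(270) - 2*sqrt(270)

sqrt(750) = 5*sqrt(30); 4*sqrt(750) = 20*sqrt(30); 4*sqrt(270) = 12*sqrt(30); 2*sqrt(270) = 6*sqrt(30)
Combine: (-5 - 20 - 12 - 6)·sqrt(30) = -43*sqrt(30)

-43*sqrt(30)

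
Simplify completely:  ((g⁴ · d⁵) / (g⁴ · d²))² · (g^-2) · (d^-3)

d³/g²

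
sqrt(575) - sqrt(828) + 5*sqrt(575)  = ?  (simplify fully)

24*sqrt(23)

sqrt(575) = 5*sqrt(23); sqrt(828) = 6*sqrt(23); 5*sqrt(575) = 25*sqrt(23)
Combine: (5 - 6 + 25)·sqrt(23) = 24*sqrt(23)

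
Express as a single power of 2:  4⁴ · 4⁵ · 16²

2^26

4⁴ = 2^8; 4⁵ = 2^10; 16² = 2^8
Combine exponents: 2^26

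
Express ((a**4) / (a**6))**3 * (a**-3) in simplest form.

Inside the bracket: (a**-2)
Raise to the power 3: (a**-6)
Multiply by (a**-3): add exponents.

a**(-9)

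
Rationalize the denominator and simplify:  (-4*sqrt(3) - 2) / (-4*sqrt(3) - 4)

(-sqrt(3) + 5)/4

Multiply numerator and denominator by -4 + 4*sqrt(3).
Denominator becomes -32; numerator becomes -40 + 8*sqrt(3).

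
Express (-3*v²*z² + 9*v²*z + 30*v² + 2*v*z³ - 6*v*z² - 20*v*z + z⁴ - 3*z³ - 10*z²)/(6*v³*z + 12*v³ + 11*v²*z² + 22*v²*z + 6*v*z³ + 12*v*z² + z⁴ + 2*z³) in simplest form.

(-v*z + 5*v + z² - 5*z)/(2*v² + 3*v*z + z²)

Factor: -3*v²*z² + 9*v²*z + 30*v² + 2*v*z³ - 6*v*z² - 20*v*z + z⁴ - 3*z³ - 10*z² = (-v + z)·(z - 5)·(z + 2)·(3*v + z);  6*v³*z + 12*v³ + 11*v²*z² + 22*v²*z + 6*v*z³ + 12*v*z² + z⁴ + 2*z³ = (3*v + z)·(z + 2)·(v + z)·(2*v + z)
Cancel the common factors (z + 2), (3*v + z).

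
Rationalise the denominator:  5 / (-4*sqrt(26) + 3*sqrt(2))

(-20*sqrt(26) - 15*sqrt(2))/398

Multiply numerator and denominator by 3*sqrt(2) + 4*sqrt(26).
Denominator becomes -398; numerator becomes 15*sqrt(2) + 20*sqrt(26).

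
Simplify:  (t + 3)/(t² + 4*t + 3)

Factor: t² + 4*t + 3 = (t + 3)·(t + 1)
Cancel the common factor (t + 3).

1/(t + 1)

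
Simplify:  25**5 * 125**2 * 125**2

5**22

25**5 = 5**10; 125**2 = 5**6; 125**2 = 5**6
Combine exponents: 5**22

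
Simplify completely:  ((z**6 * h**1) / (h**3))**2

Inside the bracket: z**6 * (h**-2)
Raise to the power 2: z**12 * (h**-4)

z**12/h**4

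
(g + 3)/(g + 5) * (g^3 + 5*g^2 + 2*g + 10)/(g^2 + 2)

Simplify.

g + 3

Factor: g^3 + 5*g^2 + 2*g + 10 = (g^2 + 2)*(g + 5)
Cancel the common factors (g^2 + 2), (g + 5).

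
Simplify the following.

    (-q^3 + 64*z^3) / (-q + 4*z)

q^2 + 4*q*z + 16*z^2

Apply the difference-of-cubes factorisation and cancel (-q + 4*z).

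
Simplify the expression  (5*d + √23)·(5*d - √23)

25*d² - 23

Product of conjugates: (P+Q)(P-Q) = P^2 - Q^2.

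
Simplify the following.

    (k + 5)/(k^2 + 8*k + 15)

Factor: k^2 + 8*k + 15 = (k + 5)*(k + 3)
Cancel the common factor (k + 5).

1/(k + 3)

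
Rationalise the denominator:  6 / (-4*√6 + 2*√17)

(-6*√6 - 3*√17)/7

Multiply numerator and denominator by 2*√17 + 4*√6.
Denominator becomes -28; numerator becomes 12*√17 + 24*√6.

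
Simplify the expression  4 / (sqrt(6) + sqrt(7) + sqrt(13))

Group as (sqrt(7) + sqrt(13)) + sqrt(6); multiply by (sqrt(7) + sqrt(13)) - sqrt(6), then rationalise the remaining surd.

(-sqrt(546) + 6*sqrt(7) + 7*sqrt(6))/21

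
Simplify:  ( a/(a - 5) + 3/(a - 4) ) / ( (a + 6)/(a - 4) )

(a² - a - 15)/(a² + a - 30)

Numerator: a/(a - 5) + 3/(a - 4) = (a² - a - 15)/(a² - 9*a + 20)
Denominator: (a + 6)/(a - 4) = (a + 6)/(a - 4)
Divide: ((a² - a - 15)/(a² - 9*a + 20)) · ((a - 4)/(a + 6)) = (a² - a - 15)/(a² + a - 30)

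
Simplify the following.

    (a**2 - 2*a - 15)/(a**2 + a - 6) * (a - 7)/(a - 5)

Factor: a**2 - 2*a - 15 = (a - 5)*(a + 3);  a**2 + a - 6 = (a - 2)*(a + 3)
Cancel the common factors (a - 5), (a + 3).

(a - 7)/(a - 2)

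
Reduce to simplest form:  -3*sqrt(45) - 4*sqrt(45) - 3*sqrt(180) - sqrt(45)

3*sqrt(45) = 9*sqrt(5); 4*sqrt(45) = 12*sqrt(5); 3*sqrt(180) = 18*sqrt(5); sqrt(45) = 3*sqrt(5)
Combine: (-9 - 12 - 18 - 3)·sqrt(5) = -42*sqrt(5)

-42*sqrt(5)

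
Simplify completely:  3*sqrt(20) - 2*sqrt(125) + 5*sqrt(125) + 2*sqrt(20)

3*sqrt(20) = 6*sqrt(5); 2*sqrt(125) = 10*sqrt(5); 5*sqrt(125) = 25*sqrt(5); 2*sqrt(20) = 4*sqrt(5)
Combine: (6 - 10 + 25 + 4)·sqrt(5) = 25*sqrt(5)

25*sqrt(5)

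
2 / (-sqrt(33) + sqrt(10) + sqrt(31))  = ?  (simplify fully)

(-4*sqrt(33) + 6*sqrt(31) + 27*sqrt(10) + sqrt(10230))/294

Group as (sqrt(10) + sqrt(31)) - sqrt(33); multiply by (sqrt(10) + sqrt(31)) + sqrt(33), then rationalise the remaining surd.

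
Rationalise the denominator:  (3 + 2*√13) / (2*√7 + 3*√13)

(-4*√91 - 6*√7 + 9*√13 + 78)/89

Multiply numerator and denominator by -2*√7 + 3*√13.
Denominator becomes 89; numerator becomes -4*√91 - 6*√7 + 9*√13 + 78.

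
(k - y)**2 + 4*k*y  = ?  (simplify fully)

After expansion: k**2 + 2*k*y + y**2 — a perfect-square trinomial.

(k + y)**2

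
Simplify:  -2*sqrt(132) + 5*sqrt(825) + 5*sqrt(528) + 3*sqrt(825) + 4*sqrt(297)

68*sqrt(33)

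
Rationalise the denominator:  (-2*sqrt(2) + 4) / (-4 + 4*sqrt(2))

sqrt(2)/2

Multiply numerator and denominator by -4*sqrt(2) - 4.
Denominator becomes -16; numerator becomes -8*sqrt(2).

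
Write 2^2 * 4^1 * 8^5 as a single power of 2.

2^2 = 2^2; 4^1 = 2^2; 8^5 = 2^15
Combine exponents: 2^19

2^19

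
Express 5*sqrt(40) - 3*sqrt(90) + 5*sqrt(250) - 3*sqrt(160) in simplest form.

5*sqrt(40) = 10*sqrt(10); 3*sqrt(90) = 9*sqrt(10); 5*sqrt(250) = 25*sqrt(10); 3*sqrt(160) = 12*sqrt(10)
Combine: (10 - 9 + 25 - 12)·sqrt(10) = 14*sqrt(10)

14*sqrt(10)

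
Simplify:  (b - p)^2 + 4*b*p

(b + p)^2

Expanding gives b^2 + 2*b*p + p^2, a perfect square.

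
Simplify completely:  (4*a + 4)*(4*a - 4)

16*a**2 - 16

Difference of squares with P = 4*a, Q = 4.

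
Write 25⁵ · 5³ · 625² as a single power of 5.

5^21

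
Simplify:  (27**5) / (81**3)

3**3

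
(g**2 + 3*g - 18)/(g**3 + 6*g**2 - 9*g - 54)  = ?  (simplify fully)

Factor: g**2 + 3*g - 18 = (g - 3)*(g + 6);  g**3 + 6*g**2 - 9*g - 54 = (g + 6)*(g + 3)*(g - 3)
Cancel the common factors (g + 6), (g - 3).

1/(g + 3)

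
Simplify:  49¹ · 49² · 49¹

49¹ = 7^2; 49² = 7^4; 49¹ = 7^2
Combine exponents: 7^8

7^8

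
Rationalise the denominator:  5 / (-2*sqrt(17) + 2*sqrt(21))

(5*sqrt(17) + 5*sqrt(21))/8

Multiply numerator and denominator by 2*sqrt(17) + 2*sqrt(21).
Denominator becomes 16; numerator becomes 10*sqrt(17) + 10*sqrt(21).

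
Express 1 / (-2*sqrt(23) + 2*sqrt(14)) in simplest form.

(-sqrt(23) - sqrt(14))/18

Multiply numerator and denominator by 2*sqrt(14) + 2*sqrt(23).
Denominator becomes -36; numerator becomes 2*sqrt(14) + 2*sqrt(23).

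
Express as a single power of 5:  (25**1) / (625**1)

25**1 = 5**2; 625**1 = 5**4
Combine exponents: 5**(-2)

5**(-2)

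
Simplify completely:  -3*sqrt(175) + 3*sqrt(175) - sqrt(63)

3*sqrt(175) = 15*sqrt(7); 3*sqrt(175) = 15*sqrt(7); sqrt(63) = 3*sqrt(7)
Combine: (-15 + 15 - 3)·sqrt(7) = -3*sqrt(7)

-3*sqrt(7)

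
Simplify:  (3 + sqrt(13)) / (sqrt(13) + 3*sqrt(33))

Multiply numerator and denominator by -3*sqrt(33) + sqrt(13).
Denominator becomes -284; numerator becomes -3*sqrt(429) - 9*sqrt(33) + 3*sqrt(13) + 13.

(-13 - 3*sqrt(13) + 9*sqrt(33) + 3*sqrt(429))/284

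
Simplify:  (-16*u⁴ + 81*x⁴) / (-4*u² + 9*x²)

4*u² + 9*x²

Factor (3*x)^4 - (2*u)^4 and cancel (-4*u² + 9*x²).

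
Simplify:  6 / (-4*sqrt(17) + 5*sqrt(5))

Multiply numerator and denominator by 5*sqrt(5) + 4*sqrt(17).
Denominator becomes -147; numerator becomes 30*sqrt(5) + 24*sqrt(17).

(-8*sqrt(17) - 10*sqrt(5))/49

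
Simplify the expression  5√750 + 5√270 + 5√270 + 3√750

70*√30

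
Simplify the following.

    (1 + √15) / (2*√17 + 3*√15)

(-2*√255 - 2*√17 + 3*√15 + 45)/67

Multiply numerator and denominator by -2*√17 + 3*√15.
Denominator becomes 67; numerator becomes -2*√255 - 2*√17 + 3*√15 + 45.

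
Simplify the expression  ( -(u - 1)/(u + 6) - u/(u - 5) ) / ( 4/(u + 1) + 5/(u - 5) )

(-2*u^3 - 2*u^2 - 5*u - 5)/(9*u^2 + 39*u - 90)

Numerator: -(u - 1)/(u + 6) - u/(u - 5) = (-2*u^2 - 5)/(u^2 + u - 30)
Denominator: 4/(u + 1) + 5/(u - 5) = (9*u - 15)/(u^2 - 4*u - 5)
Divide: ((-2*u^2 - 5)/(u^2 + u - 30)) · ((u^2 - 4*u - 5)/(9*u - 15)) = (-2*u^3 - 2*u^2 - 5*u - 5)/(9*u^2 + 39*u - 90)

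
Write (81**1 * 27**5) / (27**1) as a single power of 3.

3**16

81**1 = 3**4; 27**5 = 3**15; 27**1 = 3**3
Combine exponents: 3**16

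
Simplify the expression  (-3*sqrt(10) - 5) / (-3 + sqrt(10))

-45 - 14*sqrt(10)

Multiply numerator and denominator by -sqrt(10) - 3.
Denominator becomes -1; numerator becomes 14*sqrt(10) + 45.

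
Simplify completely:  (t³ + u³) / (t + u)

t² - t*u + u²

Apply the sum-of-cubes factorisation and cancel (t + u).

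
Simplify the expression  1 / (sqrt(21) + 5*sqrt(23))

Multiply numerator and denominator by -5*sqrt(23) + sqrt(21).
Denominator becomes -554; numerator becomes -5*sqrt(23) + sqrt(21).

(-sqrt(21) + 5*sqrt(23))/554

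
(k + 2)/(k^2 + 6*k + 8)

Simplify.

Factor: k^2 + 6*k + 8 = (k + 2)*(k + 4)
Cancel the common factor (k + 2).

1/(k + 4)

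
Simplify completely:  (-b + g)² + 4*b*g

(b + g)²

Expanding gives b² + 2*b*g + g², a perfect square.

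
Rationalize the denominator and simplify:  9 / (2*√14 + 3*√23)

(-18*√14 + 27*√23)/151

Multiply numerator and denominator by -3*√23 + 2*√14.
Denominator becomes -151; numerator becomes -27*√23 + 18*√14.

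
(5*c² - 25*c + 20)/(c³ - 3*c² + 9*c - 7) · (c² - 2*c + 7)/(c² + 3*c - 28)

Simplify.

Factor: 5*c² - 25*c + 20 = 5·(c - 1)·(c - 4);  c³ - 3*c² + 9*c - 7 = (c - 1)·(c² - 2*c + 7);  c² + 3*c - 28 = (c - 4)·(c + 7)
Cancel the common factors (c² - 2*c + 7), (c - 4), (c - 1).

5/(c + 7)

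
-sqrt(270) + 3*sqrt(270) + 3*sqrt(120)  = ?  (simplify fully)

sqrt(270) = 3*sqrt(30); 3*sqrt(270) = 9*sqrt(30); 3*sqrt(120) = 6*sqrt(30)
Combine: (-3 + 9 + 6)·sqrt(30) = 12*sqrt(30)

12*sqrt(30)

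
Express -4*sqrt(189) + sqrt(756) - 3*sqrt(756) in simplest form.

-24*sqrt(21)

4*sqrt(189) = 12*sqrt(21); sqrt(756) = 6*sqrt(21); 3*sqrt(756) = 18*sqrt(21)
Combine: (-12 + 6 - 18)·sqrt(21) = -24*sqrt(21)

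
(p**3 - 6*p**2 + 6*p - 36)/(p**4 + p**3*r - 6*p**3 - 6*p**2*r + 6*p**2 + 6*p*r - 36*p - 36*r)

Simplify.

Factor: p**3 - 6*p**2 + 6*p - 36 = (p**2 + 6)*(p - 6);  p**4 + p**3*r - 6*p**3 - 6*p**2*r + 6*p**2 + 6*p*r - 36*p - 36*r = (p + r)*(p - 6)*(p**2 + 6)
Cancel the common factors (p**2 + 6), (p - 6).

1/(p + r)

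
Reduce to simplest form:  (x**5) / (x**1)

x**4

Quotient: x**4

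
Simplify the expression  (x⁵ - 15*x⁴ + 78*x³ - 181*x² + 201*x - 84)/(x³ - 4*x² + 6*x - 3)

Factor: x⁵ - 15*x⁴ + 78*x³ - 181*x² + 201*x - 84 = (x - 7)·(x² - 3*x + 3)·(x - 1)·(x - 4);  x³ - 4*x² + 6*x - 3 = (x - 1)·(x² - 3*x + 3)
Cancel the common factors (x² - 3*x + 3), (x - 1).

x² - 11*x + 28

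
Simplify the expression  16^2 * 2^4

2^12

16^2 = 2^8; 2^4 = 2^4
Combine exponents: 2^12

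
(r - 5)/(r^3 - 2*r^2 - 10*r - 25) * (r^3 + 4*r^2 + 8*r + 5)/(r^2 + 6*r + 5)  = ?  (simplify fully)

1/(r + 5)

Factor: r^3 - 2*r^2 - 10*r - 25 = (r - 5)*(r^2 + 3*r + 5);  r^3 + 4*r^2 + 8*r + 5 = (r + 1)*(r^2 + 3*r + 5);  r^2 + 6*r + 5 = (r + 1)*(r + 5)
Cancel the common factors (r^2 + 3*r + 5), (r - 5), (r + 1).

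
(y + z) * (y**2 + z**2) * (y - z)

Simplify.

Telescope via difference of squares: (y+z)(y-z) = y**2 - z**2, then repeat with the next factor.

y**4 - z**4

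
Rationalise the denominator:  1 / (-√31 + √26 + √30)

(-25*√31 + 27*√30 + 35*√26 + 4*√6045)/2495

Group as (√26 + √30) - √31; multiply by (√26 + √30) + √31, then rationalise the remaining surd.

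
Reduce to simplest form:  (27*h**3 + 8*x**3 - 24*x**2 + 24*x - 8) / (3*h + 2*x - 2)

9*h**2 - 6*h*x + 6*h + 4*x**2 - 8*x + 4

Apply the sum-of-cubes factorisation and cancel (3*h + 2*x - 2).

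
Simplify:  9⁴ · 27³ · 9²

9⁴ = 3^8; 27³ = 3^9; 9² = 3^4
Combine exponents: 3^21

3^21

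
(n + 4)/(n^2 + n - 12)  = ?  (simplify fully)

1/(n - 3)

Factor: n^2 + n - 12 = (n - 3)*(n + 4)
Cancel the common factor (n + 4).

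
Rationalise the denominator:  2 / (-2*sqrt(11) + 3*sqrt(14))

(2*sqrt(11) + 3*sqrt(14))/41

Multiply numerator and denominator by 2*sqrt(11) + 3*sqrt(14).
Denominator becomes 82; numerator becomes 4*sqrt(11) + 6*sqrt(14).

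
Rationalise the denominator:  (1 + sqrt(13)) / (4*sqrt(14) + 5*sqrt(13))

(-4*sqrt(182) - 4*sqrt(14) + 5*sqrt(13) + 65)/101

Multiply numerator and denominator by -4*sqrt(14) + 5*sqrt(13).
Denominator becomes 101; numerator becomes -4*sqrt(182) - 4*sqrt(14) + 5*sqrt(13) + 65.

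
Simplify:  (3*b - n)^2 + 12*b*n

(3*b + n)^2

Expanding gives 9*b^2 + 6*b*n + n^2, a perfect square.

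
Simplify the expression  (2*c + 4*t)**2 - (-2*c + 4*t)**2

32*c*t

Binomially expand both and collect terms in (4*t), (2*c).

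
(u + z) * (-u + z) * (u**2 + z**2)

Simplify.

Pair the conjugate factors: (z+u)(z-u) = -u**2 + z**2, then repeat with the next factor.

-u**4 + z**4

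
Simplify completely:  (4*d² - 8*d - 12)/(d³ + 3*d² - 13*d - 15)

4/(d + 5)

Factor: 4*d² - 8*d - 12 = 4·(d + 1)·(d - 3);  d³ + 3*d² - 13*d - 15 = (d + 1)·(d + 5)·(d - 3)
Cancel the common factors (d - 3), (d + 1).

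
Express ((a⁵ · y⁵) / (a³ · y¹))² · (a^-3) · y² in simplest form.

a*y^10

Inside the bracket: a² · y⁴
Raise to the power 2: a⁴ · y⁸
Multiply by (a^-3) · y²: add exponents.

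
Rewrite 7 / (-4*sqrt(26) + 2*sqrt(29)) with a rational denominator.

Multiply numerator and denominator by 2*sqrt(29) + 4*sqrt(26).
Denominator becomes -300; numerator becomes 14*sqrt(29) + 28*sqrt(26).

(-14*sqrt(26) - 7*sqrt(29))/150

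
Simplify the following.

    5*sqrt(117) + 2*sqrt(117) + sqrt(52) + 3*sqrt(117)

32*sqrt(13)

5*sqrt(117) = 15*sqrt(13); 2*sqrt(117) = 6*sqrt(13); sqrt(52) = 2*sqrt(13); 3*sqrt(117) = 9*sqrt(13)
Combine: (15 + 6 + 2 + 9)·sqrt(13) = 32*sqrt(13)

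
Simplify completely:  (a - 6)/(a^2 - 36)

Factor: a^2 - 36 = (a - 6)*(a + 6)
Cancel the common factor (a - 6).

1/(a + 6)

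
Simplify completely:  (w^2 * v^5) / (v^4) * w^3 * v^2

Quotient: w^2 * v^1
Multiply by w^3 * v^2: add exponents.

v^3*w^5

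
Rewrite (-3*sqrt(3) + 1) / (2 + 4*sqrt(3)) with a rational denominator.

(-19 + 5*sqrt(3))/22

Multiply numerator and denominator by -4*sqrt(3) + 2.
Denominator becomes -44; numerator becomes -10*sqrt(3) + 38.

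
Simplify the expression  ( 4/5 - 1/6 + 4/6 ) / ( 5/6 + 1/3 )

Numerator: 4/5 - 1/6 + 4/6 = 13/10
Denominator: 5/6 + 1/3 = 7/6
Divide: (13/10) · (6/7) = 39/35

39/35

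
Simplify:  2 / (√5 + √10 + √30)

Group as (√10 + √30) + √5; multiply by (√10 + √30) - √5, then rationalise the remaining surd.

(-10*√10 - 14*√5 + 8*√15 + 6*√30)/5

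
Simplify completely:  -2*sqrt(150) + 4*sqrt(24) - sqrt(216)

2*sqrt(150) = 10*sqrt(6); 4*sqrt(24) = 8*sqrt(6); sqrt(216) = 6*sqrt(6)
Combine: (-10 + 8 - 6)·sqrt(6) = -8*sqrt(6)

-8*sqrt(6)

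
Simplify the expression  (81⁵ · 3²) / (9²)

3^18

81⁵ = 3^20; 3² = 3^2; 9² = 3^4
Combine exponents: 3^18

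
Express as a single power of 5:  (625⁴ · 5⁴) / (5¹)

625⁴ = 5^16; 5⁴ = 5^4; 5¹ = 5^1
Combine exponents: 5^19

5^19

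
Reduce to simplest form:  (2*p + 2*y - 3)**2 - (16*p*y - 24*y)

(-2*p + 2*y + 3)**2

Expand the square and combine the (16*p*y - 24*y) term.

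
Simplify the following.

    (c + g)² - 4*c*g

(c - g)²

Expand the square and combine the 4*c*g term.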